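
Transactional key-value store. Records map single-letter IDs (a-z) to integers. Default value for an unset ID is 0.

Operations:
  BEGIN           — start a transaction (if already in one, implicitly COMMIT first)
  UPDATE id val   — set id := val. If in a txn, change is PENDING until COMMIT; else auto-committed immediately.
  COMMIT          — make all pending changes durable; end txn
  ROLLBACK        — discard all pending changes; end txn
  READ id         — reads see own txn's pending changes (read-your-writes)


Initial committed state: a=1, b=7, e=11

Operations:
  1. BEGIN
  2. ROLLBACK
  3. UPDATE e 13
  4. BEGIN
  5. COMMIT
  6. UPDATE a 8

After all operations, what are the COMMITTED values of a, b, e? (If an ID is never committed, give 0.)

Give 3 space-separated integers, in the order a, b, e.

Initial committed: {a=1, b=7, e=11}
Op 1: BEGIN: in_txn=True, pending={}
Op 2: ROLLBACK: discarded pending []; in_txn=False
Op 3: UPDATE e=13 (auto-commit; committed e=13)
Op 4: BEGIN: in_txn=True, pending={}
Op 5: COMMIT: merged [] into committed; committed now {a=1, b=7, e=13}
Op 6: UPDATE a=8 (auto-commit; committed a=8)
Final committed: {a=8, b=7, e=13}

Answer: 8 7 13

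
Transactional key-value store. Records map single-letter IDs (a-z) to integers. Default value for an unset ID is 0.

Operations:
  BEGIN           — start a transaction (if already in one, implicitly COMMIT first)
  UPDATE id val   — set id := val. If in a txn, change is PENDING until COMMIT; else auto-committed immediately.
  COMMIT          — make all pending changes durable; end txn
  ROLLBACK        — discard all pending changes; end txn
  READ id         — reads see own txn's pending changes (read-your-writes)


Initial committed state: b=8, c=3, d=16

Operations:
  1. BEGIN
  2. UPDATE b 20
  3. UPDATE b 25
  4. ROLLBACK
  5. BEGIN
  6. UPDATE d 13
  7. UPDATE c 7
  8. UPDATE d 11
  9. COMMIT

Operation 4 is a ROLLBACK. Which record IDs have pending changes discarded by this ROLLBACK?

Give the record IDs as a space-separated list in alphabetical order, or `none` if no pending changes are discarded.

Answer: b

Derivation:
Initial committed: {b=8, c=3, d=16}
Op 1: BEGIN: in_txn=True, pending={}
Op 2: UPDATE b=20 (pending; pending now {b=20})
Op 3: UPDATE b=25 (pending; pending now {b=25})
Op 4: ROLLBACK: discarded pending ['b']; in_txn=False
Op 5: BEGIN: in_txn=True, pending={}
Op 6: UPDATE d=13 (pending; pending now {d=13})
Op 7: UPDATE c=7 (pending; pending now {c=7, d=13})
Op 8: UPDATE d=11 (pending; pending now {c=7, d=11})
Op 9: COMMIT: merged ['c', 'd'] into committed; committed now {b=8, c=7, d=11}
ROLLBACK at op 4 discards: ['b']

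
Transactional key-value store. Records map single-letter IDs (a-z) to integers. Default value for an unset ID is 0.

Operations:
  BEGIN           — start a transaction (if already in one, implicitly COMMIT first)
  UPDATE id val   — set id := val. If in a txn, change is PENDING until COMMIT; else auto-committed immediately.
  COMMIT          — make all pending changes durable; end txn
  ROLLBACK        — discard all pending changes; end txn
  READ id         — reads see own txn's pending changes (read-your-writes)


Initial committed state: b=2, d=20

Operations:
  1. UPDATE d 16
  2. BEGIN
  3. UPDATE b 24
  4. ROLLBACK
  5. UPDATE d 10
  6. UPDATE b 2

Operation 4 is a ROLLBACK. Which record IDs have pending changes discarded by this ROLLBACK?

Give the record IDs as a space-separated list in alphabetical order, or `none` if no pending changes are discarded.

Initial committed: {b=2, d=20}
Op 1: UPDATE d=16 (auto-commit; committed d=16)
Op 2: BEGIN: in_txn=True, pending={}
Op 3: UPDATE b=24 (pending; pending now {b=24})
Op 4: ROLLBACK: discarded pending ['b']; in_txn=False
Op 5: UPDATE d=10 (auto-commit; committed d=10)
Op 6: UPDATE b=2 (auto-commit; committed b=2)
ROLLBACK at op 4 discards: ['b']

Answer: b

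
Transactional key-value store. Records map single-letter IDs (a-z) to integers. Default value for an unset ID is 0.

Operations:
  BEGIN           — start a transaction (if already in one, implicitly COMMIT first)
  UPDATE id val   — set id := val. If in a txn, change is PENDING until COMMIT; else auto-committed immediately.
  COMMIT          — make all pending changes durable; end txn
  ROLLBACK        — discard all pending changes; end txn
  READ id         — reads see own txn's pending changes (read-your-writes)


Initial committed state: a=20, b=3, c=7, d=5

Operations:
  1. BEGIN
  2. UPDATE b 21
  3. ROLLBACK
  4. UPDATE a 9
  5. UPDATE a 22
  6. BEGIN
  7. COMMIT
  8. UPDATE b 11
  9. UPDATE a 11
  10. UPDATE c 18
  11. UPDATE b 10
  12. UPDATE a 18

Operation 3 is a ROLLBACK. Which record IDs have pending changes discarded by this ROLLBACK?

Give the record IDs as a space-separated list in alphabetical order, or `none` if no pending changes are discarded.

Answer: b

Derivation:
Initial committed: {a=20, b=3, c=7, d=5}
Op 1: BEGIN: in_txn=True, pending={}
Op 2: UPDATE b=21 (pending; pending now {b=21})
Op 3: ROLLBACK: discarded pending ['b']; in_txn=False
Op 4: UPDATE a=9 (auto-commit; committed a=9)
Op 5: UPDATE a=22 (auto-commit; committed a=22)
Op 6: BEGIN: in_txn=True, pending={}
Op 7: COMMIT: merged [] into committed; committed now {a=22, b=3, c=7, d=5}
Op 8: UPDATE b=11 (auto-commit; committed b=11)
Op 9: UPDATE a=11 (auto-commit; committed a=11)
Op 10: UPDATE c=18 (auto-commit; committed c=18)
Op 11: UPDATE b=10 (auto-commit; committed b=10)
Op 12: UPDATE a=18 (auto-commit; committed a=18)
ROLLBACK at op 3 discards: ['b']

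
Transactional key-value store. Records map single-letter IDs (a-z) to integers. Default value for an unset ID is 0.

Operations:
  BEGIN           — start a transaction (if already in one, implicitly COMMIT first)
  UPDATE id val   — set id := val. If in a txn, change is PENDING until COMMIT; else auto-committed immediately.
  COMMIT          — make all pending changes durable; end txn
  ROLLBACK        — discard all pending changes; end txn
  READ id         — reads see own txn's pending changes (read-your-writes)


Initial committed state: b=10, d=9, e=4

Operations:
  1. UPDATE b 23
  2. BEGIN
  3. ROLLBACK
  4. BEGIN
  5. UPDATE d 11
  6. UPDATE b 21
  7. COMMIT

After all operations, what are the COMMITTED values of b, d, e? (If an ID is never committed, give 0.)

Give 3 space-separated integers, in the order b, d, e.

Answer: 21 11 4

Derivation:
Initial committed: {b=10, d=9, e=4}
Op 1: UPDATE b=23 (auto-commit; committed b=23)
Op 2: BEGIN: in_txn=True, pending={}
Op 3: ROLLBACK: discarded pending []; in_txn=False
Op 4: BEGIN: in_txn=True, pending={}
Op 5: UPDATE d=11 (pending; pending now {d=11})
Op 6: UPDATE b=21 (pending; pending now {b=21, d=11})
Op 7: COMMIT: merged ['b', 'd'] into committed; committed now {b=21, d=11, e=4}
Final committed: {b=21, d=11, e=4}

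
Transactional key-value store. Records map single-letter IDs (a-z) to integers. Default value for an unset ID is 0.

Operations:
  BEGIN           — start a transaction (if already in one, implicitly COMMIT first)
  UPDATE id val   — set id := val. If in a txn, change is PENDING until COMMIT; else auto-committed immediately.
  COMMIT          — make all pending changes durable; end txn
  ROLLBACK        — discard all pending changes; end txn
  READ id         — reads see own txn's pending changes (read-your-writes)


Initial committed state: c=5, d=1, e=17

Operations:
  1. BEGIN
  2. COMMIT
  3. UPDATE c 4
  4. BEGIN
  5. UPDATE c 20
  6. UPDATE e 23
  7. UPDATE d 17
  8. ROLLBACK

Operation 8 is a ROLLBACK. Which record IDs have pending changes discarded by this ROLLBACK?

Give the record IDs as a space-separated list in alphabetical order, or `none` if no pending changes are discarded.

Initial committed: {c=5, d=1, e=17}
Op 1: BEGIN: in_txn=True, pending={}
Op 2: COMMIT: merged [] into committed; committed now {c=5, d=1, e=17}
Op 3: UPDATE c=4 (auto-commit; committed c=4)
Op 4: BEGIN: in_txn=True, pending={}
Op 5: UPDATE c=20 (pending; pending now {c=20})
Op 6: UPDATE e=23 (pending; pending now {c=20, e=23})
Op 7: UPDATE d=17 (pending; pending now {c=20, d=17, e=23})
Op 8: ROLLBACK: discarded pending ['c', 'd', 'e']; in_txn=False
ROLLBACK at op 8 discards: ['c', 'd', 'e']

Answer: c d e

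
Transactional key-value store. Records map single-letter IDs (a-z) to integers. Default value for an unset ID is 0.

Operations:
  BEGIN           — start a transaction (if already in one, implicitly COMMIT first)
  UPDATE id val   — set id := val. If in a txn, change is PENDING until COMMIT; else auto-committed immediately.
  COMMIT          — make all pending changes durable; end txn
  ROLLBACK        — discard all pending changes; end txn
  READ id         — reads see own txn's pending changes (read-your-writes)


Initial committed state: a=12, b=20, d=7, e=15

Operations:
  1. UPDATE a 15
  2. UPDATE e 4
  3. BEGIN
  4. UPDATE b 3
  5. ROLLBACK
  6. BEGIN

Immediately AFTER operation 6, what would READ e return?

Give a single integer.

Answer: 4

Derivation:
Initial committed: {a=12, b=20, d=7, e=15}
Op 1: UPDATE a=15 (auto-commit; committed a=15)
Op 2: UPDATE e=4 (auto-commit; committed e=4)
Op 3: BEGIN: in_txn=True, pending={}
Op 4: UPDATE b=3 (pending; pending now {b=3})
Op 5: ROLLBACK: discarded pending ['b']; in_txn=False
Op 6: BEGIN: in_txn=True, pending={}
After op 6: visible(e) = 4 (pending={}, committed={a=15, b=20, d=7, e=4})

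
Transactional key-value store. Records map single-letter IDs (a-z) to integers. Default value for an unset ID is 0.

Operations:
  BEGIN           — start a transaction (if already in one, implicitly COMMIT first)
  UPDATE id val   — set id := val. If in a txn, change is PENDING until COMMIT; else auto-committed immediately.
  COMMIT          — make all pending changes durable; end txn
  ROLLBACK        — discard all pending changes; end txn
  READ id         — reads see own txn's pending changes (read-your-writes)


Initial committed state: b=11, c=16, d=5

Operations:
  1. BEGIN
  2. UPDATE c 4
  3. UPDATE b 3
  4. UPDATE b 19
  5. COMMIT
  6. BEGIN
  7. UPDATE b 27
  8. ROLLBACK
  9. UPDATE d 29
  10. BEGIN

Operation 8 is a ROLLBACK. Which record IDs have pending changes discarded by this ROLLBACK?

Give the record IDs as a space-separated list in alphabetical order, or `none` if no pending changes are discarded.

Answer: b

Derivation:
Initial committed: {b=11, c=16, d=5}
Op 1: BEGIN: in_txn=True, pending={}
Op 2: UPDATE c=4 (pending; pending now {c=4})
Op 3: UPDATE b=3 (pending; pending now {b=3, c=4})
Op 4: UPDATE b=19 (pending; pending now {b=19, c=4})
Op 5: COMMIT: merged ['b', 'c'] into committed; committed now {b=19, c=4, d=5}
Op 6: BEGIN: in_txn=True, pending={}
Op 7: UPDATE b=27 (pending; pending now {b=27})
Op 8: ROLLBACK: discarded pending ['b']; in_txn=False
Op 9: UPDATE d=29 (auto-commit; committed d=29)
Op 10: BEGIN: in_txn=True, pending={}
ROLLBACK at op 8 discards: ['b']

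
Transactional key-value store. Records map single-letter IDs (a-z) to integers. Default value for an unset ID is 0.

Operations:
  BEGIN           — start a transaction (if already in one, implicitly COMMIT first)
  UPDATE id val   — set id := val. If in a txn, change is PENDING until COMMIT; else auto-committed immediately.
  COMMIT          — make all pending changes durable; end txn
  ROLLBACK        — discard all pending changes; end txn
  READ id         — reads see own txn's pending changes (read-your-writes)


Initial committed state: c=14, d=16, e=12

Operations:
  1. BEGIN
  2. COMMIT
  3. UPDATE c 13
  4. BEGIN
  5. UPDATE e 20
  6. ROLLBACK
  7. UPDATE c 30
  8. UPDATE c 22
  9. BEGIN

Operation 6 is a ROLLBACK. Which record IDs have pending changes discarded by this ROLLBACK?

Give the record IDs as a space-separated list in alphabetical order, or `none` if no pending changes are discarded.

Answer: e

Derivation:
Initial committed: {c=14, d=16, e=12}
Op 1: BEGIN: in_txn=True, pending={}
Op 2: COMMIT: merged [] into committed; committed now {c=14, d=16, e=12}
Op 3: UPDATE c=13 (auto-commit; committed c=13)
Op 4: BEGIN: in_txn=True, pending={}
Op 5: UPDATE e=20 (pending; pending now {e=20})
Op 6: ROLLBACK: discarded pending ['e']; in_txn=False
Op 7: UPDATE c=30 (auto-commit; committed c=30)
Op 8: UPDATE c=22 (auto-commit; committed c=22)
Op 9: BEGIN: in_txn=True, pending={}
ROLLBACK at op 6 discards: ['e']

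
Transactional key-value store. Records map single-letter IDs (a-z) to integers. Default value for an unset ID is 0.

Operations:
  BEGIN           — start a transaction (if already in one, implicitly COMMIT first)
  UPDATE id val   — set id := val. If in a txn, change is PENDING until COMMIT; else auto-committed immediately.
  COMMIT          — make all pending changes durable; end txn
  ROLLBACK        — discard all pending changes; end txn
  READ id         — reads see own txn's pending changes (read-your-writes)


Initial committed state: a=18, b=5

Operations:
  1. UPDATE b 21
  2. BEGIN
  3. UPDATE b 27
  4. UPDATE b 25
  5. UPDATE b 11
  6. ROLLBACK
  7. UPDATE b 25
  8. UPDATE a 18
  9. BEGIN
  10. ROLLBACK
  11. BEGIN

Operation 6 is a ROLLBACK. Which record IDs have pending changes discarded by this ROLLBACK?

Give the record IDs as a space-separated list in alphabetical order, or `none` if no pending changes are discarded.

Answer: b

Derivation:
Initial committed: {a=18, b=5}
Op 1: UPDATE b=21 (auto-commit; committed b=21)
Op 2: BEGIN: in_txn=True, pending={}
Op 3: UPDATE b=27 (pending; pending now {b=27})
Op 4: UPDATE b=25 (pending; pending now {b=25})
Op 5: UPDATE b=11 (pending; pending now {b=11})
Op 6: ROLLBACK: discarded pending ['b']; in_txn=False
Op 7: UPDATE b=25 (auto-commit; committed b=25)
Op 8: UPDATE a=18 (auto-commit; committed a=18)
Op 9: BEGIN: in_txn=True, pending={}
Op 10: ROLLBACK: discarded pending []; in_txn=False
Op 11: BEGIN: in_txn=True, pending={}
ROLLBACK at op 6 discards: ['b']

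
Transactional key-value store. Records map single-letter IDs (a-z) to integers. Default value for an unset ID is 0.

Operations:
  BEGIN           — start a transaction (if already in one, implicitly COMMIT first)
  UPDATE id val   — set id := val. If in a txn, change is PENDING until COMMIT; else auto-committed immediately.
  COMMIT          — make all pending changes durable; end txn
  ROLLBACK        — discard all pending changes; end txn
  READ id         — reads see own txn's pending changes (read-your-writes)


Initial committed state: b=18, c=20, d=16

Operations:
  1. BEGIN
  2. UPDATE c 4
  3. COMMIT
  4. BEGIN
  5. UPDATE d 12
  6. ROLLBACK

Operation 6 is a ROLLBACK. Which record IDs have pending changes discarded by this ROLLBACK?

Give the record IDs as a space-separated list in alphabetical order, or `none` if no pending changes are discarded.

Initial committed: {b=18, c=20, d=16}
Op 1: BEGIN: in_txn=True, pending={}
Op 2: UPDATE c=4 (pending; pending now {c=4})
Op 3: COMMIT: merged ['c'] into committed; committed now {b=18, c=4, d=16}
Op 4: BEGIN: in_txn=True, pending={}
Op 5: UPDATE d=12 (pending; pending now {d=12})
Op 6: ROLLBACK: discarded pending ['d']; in_txn=False
ROLLBACK at op 6 discards: ['d']

Answer: d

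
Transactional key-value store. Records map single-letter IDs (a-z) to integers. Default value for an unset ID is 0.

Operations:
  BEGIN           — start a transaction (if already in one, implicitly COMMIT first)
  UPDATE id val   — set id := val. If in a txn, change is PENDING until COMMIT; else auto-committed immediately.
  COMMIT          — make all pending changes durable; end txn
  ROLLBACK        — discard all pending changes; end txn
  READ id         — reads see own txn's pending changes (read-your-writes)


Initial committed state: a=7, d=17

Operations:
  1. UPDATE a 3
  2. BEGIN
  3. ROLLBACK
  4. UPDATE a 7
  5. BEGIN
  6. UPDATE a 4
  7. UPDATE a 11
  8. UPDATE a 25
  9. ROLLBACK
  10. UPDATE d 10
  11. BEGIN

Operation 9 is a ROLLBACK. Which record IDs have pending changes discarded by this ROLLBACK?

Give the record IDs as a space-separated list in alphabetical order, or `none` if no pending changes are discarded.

Initial committed: {a=7, d=17}
Op 1: UPDATE a=3 (auto-commit; committed a=3)
Op 2: BEGIN: in_txn=True, pending={}
Op 3: ROLLBACK: discarded pending []; in_txn=False
Op 4: UPDATE a=7 (auto-commit; committed a=7)
Op 5: BEGIN: in_txn=True, pending={}
Op 6: UPDATE a=4 (pending; pending now {a=4})
Op 7: UPDATE a=11 (pending; pending now {a=11})
Op 8: UPDATE a=25 (pending; pending now {a=25})
Op 9: ROLLBACK: discarded pending ['a']; in_txn=False
Op 10: UPDATE d=10 (auto-commit; committed d=10)
Op 11: BEGIN: in_txn=True, pending={}
ROLLBACK at op 9 discards: ['a']

Answer: a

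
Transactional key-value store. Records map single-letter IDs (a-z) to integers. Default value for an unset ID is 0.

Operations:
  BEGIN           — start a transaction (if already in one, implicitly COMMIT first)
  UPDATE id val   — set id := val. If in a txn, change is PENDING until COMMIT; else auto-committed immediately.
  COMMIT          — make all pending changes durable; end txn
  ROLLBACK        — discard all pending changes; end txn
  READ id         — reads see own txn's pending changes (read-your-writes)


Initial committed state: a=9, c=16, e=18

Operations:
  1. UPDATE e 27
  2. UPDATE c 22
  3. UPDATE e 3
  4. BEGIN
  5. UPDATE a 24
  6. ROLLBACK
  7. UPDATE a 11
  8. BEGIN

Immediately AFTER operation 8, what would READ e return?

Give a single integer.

Initial committed: {a=9, c=16, e=18}
Op 1: UPDATE e=27 (auto-commit; committed e=27)
Op 2: UPDATE c=22 (auto-commit; committed c=22)
Op 3: UPDATE e=3 (auto-commit; committed e=3)
Op 4: BEGIN: in_txn=True, pending={}
Op 5: UPDATE a=24 (pending; pending now {a=24})
Op 6: ROLLBACK: discarded pending ['a']; in_txn=False
Op 7: UPDATE a=11 (auto-commit; committed a=11)
Op 8: BEGIN: in_txn=True, pending={}
After op 8: visible(e) = 3 (pending={}, committed={a=11, c=22, e=3})

Answer: 3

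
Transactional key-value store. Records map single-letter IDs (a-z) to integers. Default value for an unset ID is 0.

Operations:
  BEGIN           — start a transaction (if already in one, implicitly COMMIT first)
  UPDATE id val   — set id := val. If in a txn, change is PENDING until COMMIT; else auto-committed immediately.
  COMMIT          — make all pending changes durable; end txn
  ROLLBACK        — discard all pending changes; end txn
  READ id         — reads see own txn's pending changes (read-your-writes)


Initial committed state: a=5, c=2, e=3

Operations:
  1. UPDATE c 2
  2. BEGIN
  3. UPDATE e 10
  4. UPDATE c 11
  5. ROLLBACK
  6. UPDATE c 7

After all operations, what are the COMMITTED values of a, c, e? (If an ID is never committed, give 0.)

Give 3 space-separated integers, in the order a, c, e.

Initial committed: {a=5, c=2, e=3}
Op 1: UPDATE c=2 (auto-commit; committed c=2)
Op 2: BEGIN: in_txn=True, pending={}
Op 3: UPDATE e=10 (pending; pending now {e=10})
Op 4: UPDATE c=11 (pending; pending now {c=11, e=10})
Op 5: ROLLBACK: discarded pending ['c', 'e']; in_txn=False
Op 6: UPDATE c=7 (auto-commit; committed c=7)
Final committed: {a=5, c=7, e=3}

Answer: 5 7 3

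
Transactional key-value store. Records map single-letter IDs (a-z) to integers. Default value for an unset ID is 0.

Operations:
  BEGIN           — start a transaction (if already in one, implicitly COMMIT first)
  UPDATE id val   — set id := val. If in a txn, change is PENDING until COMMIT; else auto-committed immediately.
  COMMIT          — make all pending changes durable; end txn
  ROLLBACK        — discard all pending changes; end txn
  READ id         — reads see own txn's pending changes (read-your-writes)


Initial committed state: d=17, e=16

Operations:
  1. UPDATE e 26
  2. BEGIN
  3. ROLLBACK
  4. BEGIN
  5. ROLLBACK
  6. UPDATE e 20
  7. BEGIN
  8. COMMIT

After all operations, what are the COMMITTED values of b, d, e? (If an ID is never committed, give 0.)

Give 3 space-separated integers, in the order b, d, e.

Answer: 0 17 20

Derivation:
Initial committed: {d=17, e=16}
Op 1: UPDATE e=26 (auto-commit; committed e=26)
Op 2: BEGIN: in_txn=True, pending={}
Op 3: ROLLBACK: discarded pending []; in_txn=False
Op 4: BEGIN: in_txn=True, pending={}
Op 5: ROLLBACK: discarded pending []; in_txn=False
Op 6: UPDATE e=20 (auto-commit; committed e=20)
Op 7: BEGIN: in_txn=True, pending={}
Op 8: COMMIT: merged [] into committed; committed now {d=17, e=20}
Final committed: {d=17, e=20}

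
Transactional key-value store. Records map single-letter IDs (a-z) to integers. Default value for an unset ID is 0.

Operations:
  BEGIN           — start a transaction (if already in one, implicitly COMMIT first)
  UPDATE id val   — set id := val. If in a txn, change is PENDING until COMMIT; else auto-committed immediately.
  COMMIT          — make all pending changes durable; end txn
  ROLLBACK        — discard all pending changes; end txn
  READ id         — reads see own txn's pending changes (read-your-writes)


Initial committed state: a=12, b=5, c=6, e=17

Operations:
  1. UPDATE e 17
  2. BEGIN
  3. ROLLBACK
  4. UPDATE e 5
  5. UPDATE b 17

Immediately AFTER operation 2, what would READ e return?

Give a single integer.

Answer: 17

Derivation:
Initial committed: {a=12, b=5, c=6, e=17}
Op 1: UPDATE e=17 (auto-commit; committed e=17)
Op 2: BEGIN: in_txn=True, pending={}
After op 2: visible(e) = 17 (pending={}, committed={a=12, b=5, c=6, e=17})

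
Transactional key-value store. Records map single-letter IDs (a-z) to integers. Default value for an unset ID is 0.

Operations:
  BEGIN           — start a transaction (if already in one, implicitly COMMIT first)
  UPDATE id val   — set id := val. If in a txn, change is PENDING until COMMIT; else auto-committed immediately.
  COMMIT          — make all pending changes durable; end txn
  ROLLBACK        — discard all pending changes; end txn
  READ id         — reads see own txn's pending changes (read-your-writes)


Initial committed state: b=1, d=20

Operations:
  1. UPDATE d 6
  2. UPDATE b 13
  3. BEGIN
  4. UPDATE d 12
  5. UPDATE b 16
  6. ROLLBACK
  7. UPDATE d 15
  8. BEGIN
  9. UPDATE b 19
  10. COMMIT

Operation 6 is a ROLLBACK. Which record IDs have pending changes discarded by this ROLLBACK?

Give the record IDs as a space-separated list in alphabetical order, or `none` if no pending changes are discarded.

Initial committed: {b=1, d=20}
Op 1: UPDATE d=6 (auto-commit; committed d=6)
Op 2: UPDATE b=13 (auto-commit; committed b=13)
Op 3: BEGIN: in_txn=True, pending={}
Op 4: UPDATE d=12 (pending; pending now {d=12})
Op 5: UPDATE b=16 (pending; pending now {b=16, d=12})
Op 6: ROLLBACK: discarded pending ['b', 'd']; in_txn=False
Op 7: UPDATE d=15 (auto-commit; committed d=15)
Op 8: BEGIN: in_txn=True, pending={}
Op 9: UPDATE b=19 (pending; pending now {b=19})
Op 10: COMMIT: merged ['b'] into committed; committed now {b=19, d=15}
ROLLBACK at op 6 discards: ['b', 'd']

Answer: b d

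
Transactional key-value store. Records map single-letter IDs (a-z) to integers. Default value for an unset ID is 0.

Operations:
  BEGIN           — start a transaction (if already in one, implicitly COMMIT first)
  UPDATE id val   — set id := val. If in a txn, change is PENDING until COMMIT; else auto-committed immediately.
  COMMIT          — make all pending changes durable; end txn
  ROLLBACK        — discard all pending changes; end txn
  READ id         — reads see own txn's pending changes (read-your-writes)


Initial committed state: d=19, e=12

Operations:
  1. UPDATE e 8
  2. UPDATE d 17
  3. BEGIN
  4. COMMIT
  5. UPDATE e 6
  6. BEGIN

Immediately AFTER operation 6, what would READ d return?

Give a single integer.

Answer: 17

Derivation:
Initial committed: {d=19, e=12}
Op 1: UPDATE e=8 (auto-commit; committed e=8)
Op 2: UPDATE d=17 (auto-commit; committed d=17)
Op 3: BEGIN: in_txn=True, pending={}
Op 4: COMMIT: merged [] into committed; committed now {d=17, e=8}
Op 5: UPDATE e=6 (auto-commit; committed e=6)
Op 6: BEGIN: in_txn=True, pending={}
After op 6: visible(d) = 17 (pending={}, committed={d=17, e=6})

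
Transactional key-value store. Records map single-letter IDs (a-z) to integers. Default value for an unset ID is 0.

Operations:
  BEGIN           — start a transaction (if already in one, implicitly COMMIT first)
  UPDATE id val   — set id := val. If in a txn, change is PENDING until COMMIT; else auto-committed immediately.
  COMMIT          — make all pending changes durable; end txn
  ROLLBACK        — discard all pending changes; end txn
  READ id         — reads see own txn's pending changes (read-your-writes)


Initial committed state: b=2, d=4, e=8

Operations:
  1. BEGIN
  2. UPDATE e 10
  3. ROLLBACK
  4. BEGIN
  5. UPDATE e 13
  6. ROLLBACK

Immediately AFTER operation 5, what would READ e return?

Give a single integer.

Answer: 13

Derivation:
Initial committed: {b=2, d=4, e=8}
Op 1: BEGIN: in_txn=True, pending={}
Op 2: UPDATE e=10 (pending; pending now {e=10})
Op 3: ROLLBACK: discarded pending ['e']; in_txn=False
Op 4: BEGIN: in_txn=True, pending={}
Op 5: UPDATE e=13 (pending; pending now {e=13})
After op 5: visible(e) = 13 (pending={e=13}, committed={b=2, d=4, e=8})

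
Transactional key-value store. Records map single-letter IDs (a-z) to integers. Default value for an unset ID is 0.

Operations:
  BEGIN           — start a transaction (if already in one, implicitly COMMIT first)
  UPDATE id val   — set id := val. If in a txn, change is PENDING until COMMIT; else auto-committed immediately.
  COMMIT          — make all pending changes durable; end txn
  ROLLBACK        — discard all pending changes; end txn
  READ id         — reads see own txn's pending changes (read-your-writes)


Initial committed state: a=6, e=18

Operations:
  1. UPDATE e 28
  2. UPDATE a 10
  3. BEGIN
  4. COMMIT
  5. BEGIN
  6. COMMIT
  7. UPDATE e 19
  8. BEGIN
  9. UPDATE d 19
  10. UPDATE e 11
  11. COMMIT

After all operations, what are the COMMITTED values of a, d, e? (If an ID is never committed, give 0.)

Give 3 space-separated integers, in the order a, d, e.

Initial committed: {a=6, e=18}
Op 1: UPDATE e=28 (auto-commit; committed e=28)
Op 2: UPDATE a=10 (auto-commit; committed a=10)
Op 3: BEGIN: in_txn=True, pending={}
Op 4: COMMIT: merged [] into committed; committed now {a=10, e=28}
Op 5: BEGIN: in_txn=True, pending={}
Op 6: COMMIT: merged [] into committed; committed now {a=10, e=28}
Op 7: UPDATE e=19 (auto-commit; committed e=19)
Op 8: BEGIN: in_txn=True, pending={}
Op 9: UPDATE d=19 (pending; pending now {d=19})
Op 10: UPDATE e=11 (pending; pending now {d=19, e=11})
Op 11: COMMIT: merged ['d', 'e'] into committed; committed now {a=10, d=19, e=11}
Final committed: {a=10, d=19, e=11}

Answer: 10 19 11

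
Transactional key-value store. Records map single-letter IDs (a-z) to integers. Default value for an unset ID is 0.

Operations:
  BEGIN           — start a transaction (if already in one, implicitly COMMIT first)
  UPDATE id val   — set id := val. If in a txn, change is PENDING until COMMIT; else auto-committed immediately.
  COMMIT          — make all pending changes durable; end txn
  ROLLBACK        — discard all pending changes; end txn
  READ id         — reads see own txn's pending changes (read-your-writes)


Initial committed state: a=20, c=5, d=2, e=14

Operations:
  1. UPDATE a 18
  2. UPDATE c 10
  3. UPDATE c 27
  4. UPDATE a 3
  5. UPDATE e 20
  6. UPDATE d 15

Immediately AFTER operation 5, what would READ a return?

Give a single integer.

Initial committed: {a=20, c=5, d=2, e=14}
Op 1: UPDATE a=18 (auto-commit; committed a=18)
Op 2: UPDATE c=10 (auto-commit; committed c=10)
Op 3: UPDATE c=27 (auto-commit; committed c=27)
Op 4: UPDATE a=3 (auto-commit; committed a=3)
Op 5: UPDATE e=20 (auto-commit; committed e=20)
After op 5: visible(a) = 3 (pending={}, committed={a=3, c=27, d=2, e=20})

Answer: 3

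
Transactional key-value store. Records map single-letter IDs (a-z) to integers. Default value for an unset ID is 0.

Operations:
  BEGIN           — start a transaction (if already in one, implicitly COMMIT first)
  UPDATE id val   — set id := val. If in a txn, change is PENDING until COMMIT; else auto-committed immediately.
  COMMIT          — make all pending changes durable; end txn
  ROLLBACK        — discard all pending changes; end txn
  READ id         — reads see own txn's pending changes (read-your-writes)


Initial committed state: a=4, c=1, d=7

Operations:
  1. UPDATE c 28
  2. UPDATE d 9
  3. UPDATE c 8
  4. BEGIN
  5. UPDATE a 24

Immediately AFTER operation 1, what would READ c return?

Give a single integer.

Initial committed: {a=4, c=1, d=7}
Op 1: UPDATE c=28 (auto-commit; committed c=28)
After op 1: visible(c) = 28 (pending={}, committed={a=4, c=28, d=7})

Answer: 28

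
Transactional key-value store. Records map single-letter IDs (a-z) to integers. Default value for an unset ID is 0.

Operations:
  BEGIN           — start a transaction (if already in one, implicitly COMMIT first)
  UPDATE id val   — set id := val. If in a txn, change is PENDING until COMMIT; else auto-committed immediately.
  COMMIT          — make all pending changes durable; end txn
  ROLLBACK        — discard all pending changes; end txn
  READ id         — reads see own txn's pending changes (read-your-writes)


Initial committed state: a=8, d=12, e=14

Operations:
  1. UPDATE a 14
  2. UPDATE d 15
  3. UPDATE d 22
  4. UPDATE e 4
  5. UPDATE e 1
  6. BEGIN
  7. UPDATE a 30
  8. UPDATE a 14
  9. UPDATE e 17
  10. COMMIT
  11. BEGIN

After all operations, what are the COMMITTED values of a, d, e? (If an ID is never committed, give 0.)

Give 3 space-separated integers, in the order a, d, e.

Answer: 14 22 17

Derivation:
Initial committed: {a=8, d=12, e=14}
Op 1: UPDATE a=14 (auto-commit; committed a=14)
Op 2: UPDATE d=15 (auto-commit; committed d=15)
Op 3: UPDATE d=22 (auto-commit; committed d=22)
Op 4: UPDATE e=4 (auto-commit; committed e=4)
Op 5: UPDATE e=1 (auto-commit; committed e=1)
Op 6: BEGIN: in_txn=True, pending={}
Op 7: UPDATE a=30 (pending; pending now {a=30})
Op 8: UPDATE a=14 (pending; pending now {a=14})
Op 9: UPDATE e=17 (pending; pending now {a=14, e=17})
Op 10: COMMIT: merged ['a', 'e'] into committed; committed now {a=14, d=22, e=17}
Op 11: BEGIN: in_txn=True, pending={}
Final committed: {a=14, d=22, e=17}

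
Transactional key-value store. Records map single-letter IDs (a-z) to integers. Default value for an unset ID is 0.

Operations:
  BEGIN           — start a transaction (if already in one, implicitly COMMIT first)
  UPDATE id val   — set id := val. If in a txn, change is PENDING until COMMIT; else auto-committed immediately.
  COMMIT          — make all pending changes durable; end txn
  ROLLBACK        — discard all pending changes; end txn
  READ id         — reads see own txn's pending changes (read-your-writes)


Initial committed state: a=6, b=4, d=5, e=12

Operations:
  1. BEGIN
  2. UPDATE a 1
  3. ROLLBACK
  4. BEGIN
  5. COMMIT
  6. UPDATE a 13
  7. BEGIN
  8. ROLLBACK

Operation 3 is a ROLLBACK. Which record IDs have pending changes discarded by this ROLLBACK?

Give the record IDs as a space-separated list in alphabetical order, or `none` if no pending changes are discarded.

Initial committed: {a=6, b=4, d=5, e=12}
Op 1: BEGIN: in_txn=True, pending={}
Op 2: UPDATE a=1 (pending; pending now {a=1})
Op 3: ROLLBACK: discarded pending ['a']; in_txn=False
Op 4: BEGIN: in_txn=True, pending={}
Op 5: COMMIT: merged [] into committed; committed now {a=6, b=4, d=5, e=12}
Op 6: UPDATE a=13 (auto-commit; committed a=13)
Op 7: BEGIN: in_txn=True, pending={}
Op 8: ROLLBACK: discarded pending []; in_txn=False
ROLLBACK at op 3 discards: ['a']

Answer: a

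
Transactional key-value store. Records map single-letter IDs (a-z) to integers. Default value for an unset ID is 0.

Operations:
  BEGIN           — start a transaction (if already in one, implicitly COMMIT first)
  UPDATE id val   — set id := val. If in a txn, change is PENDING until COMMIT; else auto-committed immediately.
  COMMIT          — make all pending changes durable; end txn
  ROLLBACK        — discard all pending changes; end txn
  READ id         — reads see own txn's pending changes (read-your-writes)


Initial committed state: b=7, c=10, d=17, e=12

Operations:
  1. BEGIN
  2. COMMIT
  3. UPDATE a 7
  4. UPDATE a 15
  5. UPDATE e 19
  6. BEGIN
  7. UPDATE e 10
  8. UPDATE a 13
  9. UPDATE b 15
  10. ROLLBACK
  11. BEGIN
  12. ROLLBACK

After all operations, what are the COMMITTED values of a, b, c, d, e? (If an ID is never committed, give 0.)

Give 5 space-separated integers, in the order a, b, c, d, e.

Initial committed: {b=7, c=10, d=17, e=12}
Op 1: BEGIN: in_txn=True, pending={}
Op 2: COMMIT: merged [] into committed; committed now {b=7, c=10, d=17, e=12}
Op 3: UPDATE a=7 (auto-commit; committed a=7)
Op 4: UPDATE a=15 (auto-commit; committed a=15)
Op 5: UPDATE e=19 (auto-commit; committed e=19)
Op 6: BEGIN: in_txn=True, pending={}
Op 7: UPDATE e=10 (pending; pending now {e=10})
Op 8: UPDATE a=13 (pending; pending now {a=13, e=10})
Op 9: UPDATE b=15 (pending; pending now {a=13, b=15, e=10})
Op 10: ROLLBACK: discarded pending ['a', 'b', 'e']; in_txn=False
Op 11: BEGIN: in_txn=True, pending={}
Op 12: ROLLBACK: discarded pending []; in_txn=False
Final committed: {a=15, b=7, c=10, d=17, e=19}

Answer: 15 7 10 17 19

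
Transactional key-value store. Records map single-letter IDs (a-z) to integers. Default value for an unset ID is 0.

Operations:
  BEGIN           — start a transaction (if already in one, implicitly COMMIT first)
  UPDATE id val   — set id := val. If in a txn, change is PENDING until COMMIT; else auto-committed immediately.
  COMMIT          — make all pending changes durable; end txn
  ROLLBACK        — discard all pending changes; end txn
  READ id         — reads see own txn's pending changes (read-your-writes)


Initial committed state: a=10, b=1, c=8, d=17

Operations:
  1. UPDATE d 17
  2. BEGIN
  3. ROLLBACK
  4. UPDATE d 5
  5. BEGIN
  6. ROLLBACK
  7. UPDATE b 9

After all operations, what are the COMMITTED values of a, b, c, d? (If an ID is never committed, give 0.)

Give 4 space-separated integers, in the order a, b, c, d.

Initial committed: {a=10, b=1, c=8, d=17}
Op 1: UPDATE d=17 (auto-commit; committed d=17)
Op 2: BEGIN: in_txn=True, pending={}
Op 3: ROLLBACK: discarded pending []; in_txn=False
Op 4: UPDATE d=5 (auto-commit; committed d=5)
Op 5: BEGIN: in_txn=True, pending={}
Op 6: ROLLBACK: discarded pending []; in_txn=False
Op 7: UPDATE b=9 (auto-commit; committed b=9)
Final committed: {a=10, b=9, c=8, d=5}

Answer: 10 9 8 5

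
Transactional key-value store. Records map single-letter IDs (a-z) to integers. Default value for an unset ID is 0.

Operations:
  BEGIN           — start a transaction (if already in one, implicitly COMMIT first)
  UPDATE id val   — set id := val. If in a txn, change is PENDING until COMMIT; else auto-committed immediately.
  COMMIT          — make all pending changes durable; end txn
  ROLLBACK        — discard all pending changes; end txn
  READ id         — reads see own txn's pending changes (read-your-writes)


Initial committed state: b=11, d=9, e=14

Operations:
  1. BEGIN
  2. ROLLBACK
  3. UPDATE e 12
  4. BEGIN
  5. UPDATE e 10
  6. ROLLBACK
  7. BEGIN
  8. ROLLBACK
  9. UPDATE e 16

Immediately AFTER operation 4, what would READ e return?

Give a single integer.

Answer: 12

Derivation:
Initial committed: {b=11, d=9, e=14}
Op 1: BEGIN: in_txn=True, pending={}
Op 2: ROLLBACK: discarded pending []; in_txn=False
Op 3: UPDATE e=12 (auto-commit; committed e=12)
Op 4: BEGIN: in_txn=True, pending={}
After op 4: visible(e) = 12 (pending={}, committed={b=11, d=9, e=12})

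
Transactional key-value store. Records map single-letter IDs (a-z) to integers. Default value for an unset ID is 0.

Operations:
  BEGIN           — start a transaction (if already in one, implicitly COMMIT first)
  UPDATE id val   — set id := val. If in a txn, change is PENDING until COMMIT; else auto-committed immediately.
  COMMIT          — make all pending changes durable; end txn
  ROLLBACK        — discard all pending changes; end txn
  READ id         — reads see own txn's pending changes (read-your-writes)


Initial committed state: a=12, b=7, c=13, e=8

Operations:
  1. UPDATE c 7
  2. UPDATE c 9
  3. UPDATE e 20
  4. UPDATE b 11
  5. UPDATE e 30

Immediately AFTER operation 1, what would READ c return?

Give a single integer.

Answer: 7

Derivation:
Initial committed: {a=12, b=7, c=13, e=8}
Op 1: UPDATE c=7 (auto-commit; committed c=7)
After op 1: visible(c) = 7 (pending={}, committed={a=12, b=7, c=7, e=8})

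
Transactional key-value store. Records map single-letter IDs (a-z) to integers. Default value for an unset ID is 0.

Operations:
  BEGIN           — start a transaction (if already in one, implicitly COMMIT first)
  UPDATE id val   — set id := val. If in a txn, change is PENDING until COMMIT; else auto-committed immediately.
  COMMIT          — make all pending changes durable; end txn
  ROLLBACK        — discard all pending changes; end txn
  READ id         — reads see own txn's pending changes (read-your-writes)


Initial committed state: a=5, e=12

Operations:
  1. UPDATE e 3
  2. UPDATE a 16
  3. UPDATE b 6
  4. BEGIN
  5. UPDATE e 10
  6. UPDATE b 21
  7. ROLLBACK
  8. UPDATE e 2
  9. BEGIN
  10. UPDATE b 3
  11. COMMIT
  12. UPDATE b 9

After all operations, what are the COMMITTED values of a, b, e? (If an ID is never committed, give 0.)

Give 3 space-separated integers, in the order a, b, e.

Answer: 16 9 2

Derivation:
Initial committed: {a=5, e=12}
Op 1: UPDATE e=3 (auto-commit; committed e=3)
Op 2: UPDATE a=16 (auto-commit; committed a=16)
Op 3: UPDATE b=6 (auto-commit; committed b=6)
Op 4: BEGIN: in_txn=True, pending={}
Op 5: UPDATE e=10 (pending; pending now {e=10})
Op 6: UPDATE b=21 (pending; pending now {b=21, e=10})
Op 7: ROLLBACK: discarded pending ['b', 'e']; in_txn=False
Op 8: UPDATE e=2 (auto-commit; committed e=2)
Op 9: BEGIN: in_txn=True, pending={}
Op 10: UPDATE b=3 (pending; pending now {b=3})
Op 11: COMMIT: merged ['b'] into committed; committed now {a=16, b=3, e=2}
Op 12: UPDATE b=9 (auto-commit; committed b=9)
Final committed: {a=16, b=9, e=2}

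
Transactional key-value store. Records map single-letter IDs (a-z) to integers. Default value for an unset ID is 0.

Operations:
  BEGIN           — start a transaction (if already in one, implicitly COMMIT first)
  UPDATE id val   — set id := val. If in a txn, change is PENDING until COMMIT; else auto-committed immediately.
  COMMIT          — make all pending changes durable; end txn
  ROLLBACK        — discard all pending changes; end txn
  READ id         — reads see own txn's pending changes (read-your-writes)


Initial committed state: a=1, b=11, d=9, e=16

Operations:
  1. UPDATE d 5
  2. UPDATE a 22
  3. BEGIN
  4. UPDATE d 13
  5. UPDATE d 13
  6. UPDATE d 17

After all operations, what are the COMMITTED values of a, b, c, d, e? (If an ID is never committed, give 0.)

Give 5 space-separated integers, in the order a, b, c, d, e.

Answer: 22 11 0 5 16

Derivation:
Initial committed: {a=1, b=11, d=9, e=16}
Op 1: UPDATE d=5 (auto-commit; committed d=5)
Op 2: UPDATE a=22 (auto-commit; committed a=22)
Op 3: BEGIN: in_txn=True, pending={}
Op 4: UPDATE d=13 (pending; pending now {d=13})
Op 5: UPDATE d=13 (pending; pending now {d=13})
Op 6: UPDATE d=17 (pending; pending now {d=17})
Final committed: {a=22, b=11, d=5, e=16}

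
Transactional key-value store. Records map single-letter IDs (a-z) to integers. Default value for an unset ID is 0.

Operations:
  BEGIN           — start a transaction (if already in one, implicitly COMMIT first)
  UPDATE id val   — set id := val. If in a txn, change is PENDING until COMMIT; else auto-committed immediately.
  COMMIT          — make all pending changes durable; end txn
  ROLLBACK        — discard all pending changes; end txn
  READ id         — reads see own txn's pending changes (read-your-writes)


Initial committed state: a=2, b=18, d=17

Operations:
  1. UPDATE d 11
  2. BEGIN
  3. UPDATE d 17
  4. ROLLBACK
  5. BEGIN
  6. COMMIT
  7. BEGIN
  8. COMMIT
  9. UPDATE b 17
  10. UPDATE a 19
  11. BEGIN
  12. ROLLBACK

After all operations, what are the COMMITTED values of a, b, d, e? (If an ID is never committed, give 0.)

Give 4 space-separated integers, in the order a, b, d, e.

Answer: 19 17 11 0

Derivation:
Initial committed: {a=2, b=18, d=17}
Op 1: UPDATE d=11 (auto-commit; committed d=11)
Op 2: BEGIN: in_txn=True, pending={}
Op 3: UPDATE d=17 (pending; pending now {d=17})
Op 4: ROLLBACK: discarded pending ['d']; in_txn=False
Op 5: BEGIN: in_txn=True, pending={}
Op 6: COMMIT: merged [] into committed; committed now {a=2, b=18, d=11}
Op 7: BEGIN: in_txn=True, pending={}
Op 8: COMMIT: merged [] into committed; committed now {a=2, b=18, d=11}
Op 9: UPDATE b=17 (auto-commit; committed b=17)
Op 10: UPDATE a=19 (auto-commit; committed a=19)
Op 11: BEGIN: in_txn=True, pending={}
Op 12: ROLLBACK: discarded pending []; in_txn=False
Final committed: {a=19, b=17, d=11}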